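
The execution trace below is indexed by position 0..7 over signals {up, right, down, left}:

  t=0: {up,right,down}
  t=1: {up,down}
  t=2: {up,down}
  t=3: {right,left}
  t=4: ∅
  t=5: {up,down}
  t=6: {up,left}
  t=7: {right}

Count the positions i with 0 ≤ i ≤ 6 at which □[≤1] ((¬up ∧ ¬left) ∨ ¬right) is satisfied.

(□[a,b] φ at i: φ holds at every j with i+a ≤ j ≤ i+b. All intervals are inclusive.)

Evaluate at each i in [0,6]:
  i=0: ✗ (fails at j=0)
  i=1: ✓ (all of [1,2])
  i=2: ✗ (fails at j=3)
  i=3: ✗ (fails at j=3)
  i=4: ✓ (all of [4,5])
  i=5: ✓ (all of [5,6])
  i=6: ✓ (all of [6,7])
Positions where it holds: {1, 4, 5, 6} → 4.

4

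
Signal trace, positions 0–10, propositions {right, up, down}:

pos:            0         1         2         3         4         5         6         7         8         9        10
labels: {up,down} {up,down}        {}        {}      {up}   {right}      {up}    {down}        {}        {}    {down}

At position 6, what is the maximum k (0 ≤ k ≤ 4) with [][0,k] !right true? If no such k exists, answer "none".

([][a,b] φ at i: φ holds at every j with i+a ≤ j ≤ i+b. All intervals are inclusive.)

4

!right must hold from j=6 onward; find where it first fails.
  j=6: holds
  j=7: holds
  j=8: holds
  j=9: holds
  j=10: holds
Holds through j=10; largest k = 4.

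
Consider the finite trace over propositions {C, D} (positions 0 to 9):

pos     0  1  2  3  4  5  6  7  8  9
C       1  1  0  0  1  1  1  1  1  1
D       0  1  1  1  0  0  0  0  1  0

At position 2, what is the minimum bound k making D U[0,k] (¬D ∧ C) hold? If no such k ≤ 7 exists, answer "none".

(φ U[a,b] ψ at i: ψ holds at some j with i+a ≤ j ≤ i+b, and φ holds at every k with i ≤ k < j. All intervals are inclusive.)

2

Need earliest j ≥ 2 with (¬D ∧ C), and D at every k in [2,j-1].
  j=2: rhs fails.
  j=3: rhs fails.
  j=4: rhs holds; lhs holds on [2,3]. k = 2.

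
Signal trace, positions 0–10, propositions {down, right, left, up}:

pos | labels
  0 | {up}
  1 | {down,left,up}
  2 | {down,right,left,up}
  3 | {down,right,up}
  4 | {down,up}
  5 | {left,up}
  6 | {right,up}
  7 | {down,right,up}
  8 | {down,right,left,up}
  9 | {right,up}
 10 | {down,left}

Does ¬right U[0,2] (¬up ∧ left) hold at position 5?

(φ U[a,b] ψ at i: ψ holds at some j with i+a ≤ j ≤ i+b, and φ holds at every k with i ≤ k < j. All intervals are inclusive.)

No

Need some j in [5,7] with (¬up ∧ left), and ¬right at every k in [5,j-1].
  j=5: (¬up ∧ left) false.
  j=6: (¬up ∧ left) false.
  j=7: (¬up ∧ left) false.
No j in the window works → until fails.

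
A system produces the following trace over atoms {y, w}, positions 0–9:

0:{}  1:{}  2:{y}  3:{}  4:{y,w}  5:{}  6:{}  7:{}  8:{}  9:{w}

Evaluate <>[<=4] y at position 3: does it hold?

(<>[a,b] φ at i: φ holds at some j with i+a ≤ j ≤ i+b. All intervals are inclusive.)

Yes

Check y at each j in [3,7]:
  j=3: false
  j=4: true
  j=5: false
  j=6: false
  j=7: false
Found at j=4 → formula holds.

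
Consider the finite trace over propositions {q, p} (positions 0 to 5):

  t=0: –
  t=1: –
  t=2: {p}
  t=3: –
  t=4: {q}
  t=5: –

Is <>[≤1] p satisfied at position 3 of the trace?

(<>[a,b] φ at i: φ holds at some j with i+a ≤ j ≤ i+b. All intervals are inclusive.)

No

Check p at each j in [3,4]:
  j=3: false
  j=4: false
No position in the window satisfies it → formula fails.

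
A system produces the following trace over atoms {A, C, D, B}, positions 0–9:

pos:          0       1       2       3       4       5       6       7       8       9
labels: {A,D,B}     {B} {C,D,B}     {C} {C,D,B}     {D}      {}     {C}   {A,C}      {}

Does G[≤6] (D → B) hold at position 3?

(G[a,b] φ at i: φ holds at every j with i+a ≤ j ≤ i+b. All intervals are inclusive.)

Check (D → B) at every j in [3,9]:
  j=3: antecedent false → ✓
  j=4: antecedent true; consequent true → ✓
  j=5: antecedent true; consequent false → ✗
  j=6: antecedent false → ✓
  j=7: antecedent false → ✓
  j=8: antecedent false → ✓
  j=9: antecedent false → ✓
Fails at j=5 → formula fails.

False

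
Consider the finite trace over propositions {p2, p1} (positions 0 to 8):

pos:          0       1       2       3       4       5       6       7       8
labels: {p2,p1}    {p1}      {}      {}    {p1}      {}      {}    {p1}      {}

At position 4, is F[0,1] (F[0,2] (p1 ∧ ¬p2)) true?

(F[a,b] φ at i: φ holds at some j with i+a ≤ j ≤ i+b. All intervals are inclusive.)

Yes

Check F[0,2] (p1 ∧ ¬p2) at each j in [4,5]:
  j=4: holds (witness at 4)
  j=5: holds (witness at 7)
Found at j=4 → formula holds.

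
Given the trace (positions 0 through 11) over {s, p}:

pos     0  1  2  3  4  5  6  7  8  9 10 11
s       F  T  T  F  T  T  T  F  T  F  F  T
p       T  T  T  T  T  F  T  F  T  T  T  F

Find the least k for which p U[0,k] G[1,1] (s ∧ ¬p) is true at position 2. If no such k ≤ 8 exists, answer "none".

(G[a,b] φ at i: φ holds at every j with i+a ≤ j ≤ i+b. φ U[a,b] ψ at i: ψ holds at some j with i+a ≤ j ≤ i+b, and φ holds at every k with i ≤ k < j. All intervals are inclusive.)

2

Need earliest j ≥ 2 with G[1,1] (s ∧ ¬p), and p at every k in [2,j-1].
  j=2: rhs fails.
  j=3: rhs fails.
  j=4: rhs holds; lhs holds on [2,3]. k = 2.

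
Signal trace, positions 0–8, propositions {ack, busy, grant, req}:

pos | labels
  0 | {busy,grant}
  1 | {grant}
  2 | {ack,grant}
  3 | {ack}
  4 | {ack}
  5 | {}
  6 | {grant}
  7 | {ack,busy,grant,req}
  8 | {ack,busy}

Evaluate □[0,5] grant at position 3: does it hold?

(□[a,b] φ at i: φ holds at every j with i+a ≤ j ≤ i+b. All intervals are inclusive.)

No

Check grant at every j in [3,8]:
  j=3: false
  j=4: false
  j=5: false
  j=6: true
  j=7: true
  j=8: false
Fails at j=3 → formula fails.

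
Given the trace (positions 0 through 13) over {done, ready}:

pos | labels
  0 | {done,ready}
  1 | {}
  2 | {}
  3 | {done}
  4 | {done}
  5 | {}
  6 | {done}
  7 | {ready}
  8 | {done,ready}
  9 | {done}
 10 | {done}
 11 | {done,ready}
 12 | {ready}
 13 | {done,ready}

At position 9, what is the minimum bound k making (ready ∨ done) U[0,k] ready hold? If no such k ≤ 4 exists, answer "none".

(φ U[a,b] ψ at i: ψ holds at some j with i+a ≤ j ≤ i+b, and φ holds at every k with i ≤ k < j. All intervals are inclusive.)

2

Need earliest j ≥ 9 with ready, and (ready ∨ done) at every k in [9,j-1].
  j=9: rhs fails.
  j=10: rhs fails.
  j=11: rhs holds; lhs holds on [9,10]. k = 2.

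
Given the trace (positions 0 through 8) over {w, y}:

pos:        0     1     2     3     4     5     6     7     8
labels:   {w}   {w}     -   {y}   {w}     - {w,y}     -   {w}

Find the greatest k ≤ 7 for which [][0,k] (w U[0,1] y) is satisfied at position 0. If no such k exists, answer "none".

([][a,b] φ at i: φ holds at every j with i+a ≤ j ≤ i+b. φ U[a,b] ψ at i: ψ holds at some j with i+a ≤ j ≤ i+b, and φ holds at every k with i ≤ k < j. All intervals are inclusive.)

none

(w U[0,1] y) must hold from j=0 onward; find where it first fails.
  j=0: fails → no k works.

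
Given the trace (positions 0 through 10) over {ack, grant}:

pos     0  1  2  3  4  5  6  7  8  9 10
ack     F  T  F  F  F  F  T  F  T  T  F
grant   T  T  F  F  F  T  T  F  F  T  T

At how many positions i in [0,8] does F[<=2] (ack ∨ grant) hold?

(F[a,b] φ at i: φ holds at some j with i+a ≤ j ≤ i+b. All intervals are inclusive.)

8

Evaluate at each i in [0,8]:
  i=0: ✓ (witness j=0)
  i=1: ✓ (witness j=1)
  i=2: ✗ (none in [2,4])
  i=3: ✓ (witness j=5)
  i=4: ✓ (witness j=5)
  i=5: ✓ (witness j=5)
  i=6: ✓ (witness j=6)
  i=7: ✓ (witness j=8)
  i=8: ✓ (witness j=8)
Positions where it holds: {0, 1, 3, 4, 5, 6, 7, 8} → 8.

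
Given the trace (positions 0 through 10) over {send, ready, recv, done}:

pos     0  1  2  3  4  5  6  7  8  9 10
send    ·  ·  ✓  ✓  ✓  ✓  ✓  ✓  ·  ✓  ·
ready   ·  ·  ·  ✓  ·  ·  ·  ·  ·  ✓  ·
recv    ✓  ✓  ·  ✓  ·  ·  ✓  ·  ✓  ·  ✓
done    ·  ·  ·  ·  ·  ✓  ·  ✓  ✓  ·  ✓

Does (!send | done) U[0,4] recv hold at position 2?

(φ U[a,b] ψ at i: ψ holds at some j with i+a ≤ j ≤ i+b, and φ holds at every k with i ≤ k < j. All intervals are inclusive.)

Does not hold

Need some j in [2,6] with recv, and (!send | done) at every k in [2,j-1].
  j=2: recv false.
  j=3: recv holds, but (!send | done) fails at k=2 → not this j.
  j=4: recv false.
  j=5: recv false.
  j=6: recv holds, but (!send | done) fails at k=2 → not this j.
No j in the window works → until fails.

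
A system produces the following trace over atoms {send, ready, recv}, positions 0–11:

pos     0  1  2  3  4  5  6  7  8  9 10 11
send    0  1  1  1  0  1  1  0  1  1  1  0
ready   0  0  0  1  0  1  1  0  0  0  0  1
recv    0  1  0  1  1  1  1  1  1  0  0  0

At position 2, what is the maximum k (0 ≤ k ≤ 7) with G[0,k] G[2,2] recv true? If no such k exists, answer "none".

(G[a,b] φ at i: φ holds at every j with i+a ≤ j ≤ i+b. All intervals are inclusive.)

G[2,2] recv must hold from j=2 onward; find where it first fails.
  j=2: holds
  j=3: holds
  j=4: holds
  j=5: holds
  j=6: holds
  j=7: fails
Holds on [2,6], so largest k = 4.

4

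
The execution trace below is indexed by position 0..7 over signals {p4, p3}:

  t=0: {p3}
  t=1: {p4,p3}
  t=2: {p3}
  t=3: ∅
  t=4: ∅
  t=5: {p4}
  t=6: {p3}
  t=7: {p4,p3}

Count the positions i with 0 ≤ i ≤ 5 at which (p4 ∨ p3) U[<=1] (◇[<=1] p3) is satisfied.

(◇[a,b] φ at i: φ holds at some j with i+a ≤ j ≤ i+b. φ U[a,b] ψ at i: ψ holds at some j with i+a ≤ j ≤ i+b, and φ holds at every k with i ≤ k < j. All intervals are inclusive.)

4

Evaluate at each i in [0,5]:
  i=0: ✓ (rhs at j=0)
  i=1: ✓ (rhs at j=1)
  i=2: ✓ (rhs at j=2)
  i=3: ✗ (no rhs in [3,4])
  i=4: ✗ (lhs fails at k=4 before rhs at j=5)
  i=5: ✓ (rhs at j=5)
Positions where it holds: {0, 1, 2, 5} → 4.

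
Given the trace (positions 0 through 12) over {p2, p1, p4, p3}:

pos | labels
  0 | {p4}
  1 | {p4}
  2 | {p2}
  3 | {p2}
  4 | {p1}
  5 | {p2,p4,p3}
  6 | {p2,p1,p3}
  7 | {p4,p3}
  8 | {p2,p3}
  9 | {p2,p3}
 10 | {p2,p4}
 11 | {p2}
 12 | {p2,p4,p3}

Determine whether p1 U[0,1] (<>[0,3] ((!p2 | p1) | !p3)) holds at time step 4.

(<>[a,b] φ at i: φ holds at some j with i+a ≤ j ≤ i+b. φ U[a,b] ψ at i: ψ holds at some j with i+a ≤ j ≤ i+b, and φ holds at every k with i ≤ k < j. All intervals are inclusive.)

Holds

Need some j in [4,5] with <>[0,3] ((!p2 | p1) | !p3), and p1 at every k in [4,j-1].
  j=4: <>[0,3] ((!p2 | p1) | !p3) holds; no prefix to check → satisfied.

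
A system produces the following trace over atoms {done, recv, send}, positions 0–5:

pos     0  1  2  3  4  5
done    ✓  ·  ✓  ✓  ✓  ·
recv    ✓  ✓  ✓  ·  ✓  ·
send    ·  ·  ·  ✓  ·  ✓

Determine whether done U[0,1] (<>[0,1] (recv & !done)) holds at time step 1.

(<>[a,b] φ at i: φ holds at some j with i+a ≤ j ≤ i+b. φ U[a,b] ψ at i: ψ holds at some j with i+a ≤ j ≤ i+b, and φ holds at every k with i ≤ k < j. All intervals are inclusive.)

Yes

Need some j in [1,2] with <>[0,1] (recv & !done), and done at every k in [1,j-1].
  j=1: <>[0,1] (recv & !done) holds; no prefix to check → satisfied.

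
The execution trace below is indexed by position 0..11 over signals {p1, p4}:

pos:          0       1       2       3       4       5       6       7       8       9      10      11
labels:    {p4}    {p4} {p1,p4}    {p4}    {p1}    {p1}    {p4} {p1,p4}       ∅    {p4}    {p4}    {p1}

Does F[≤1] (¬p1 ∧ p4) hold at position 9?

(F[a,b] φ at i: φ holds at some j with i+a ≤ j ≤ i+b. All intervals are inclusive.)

True

Check (¬p1 ∧ p4) at each j in [9,10]:
  j=9: true
  j=10: true
Found at j=9 → formula holds.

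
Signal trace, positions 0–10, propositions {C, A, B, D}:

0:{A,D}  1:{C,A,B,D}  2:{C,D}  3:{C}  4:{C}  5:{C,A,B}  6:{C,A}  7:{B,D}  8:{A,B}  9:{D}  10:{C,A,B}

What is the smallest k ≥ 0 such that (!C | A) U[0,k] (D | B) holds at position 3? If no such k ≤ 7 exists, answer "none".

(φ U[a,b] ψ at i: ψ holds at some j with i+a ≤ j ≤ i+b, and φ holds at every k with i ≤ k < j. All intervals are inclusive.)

Need earliest j ≥ 3 with (D | B), and (!C | A) at every k in [3,j-1].
  j=3: rhs fails.
  j=4: rhs fails.
  j=5: rhs holds but lhs fails at k=3.
  j=6: rhs fails.
  j=7: rhs holds but lhs fails at k=3.
  j=8: rhs holds but lhs fails at k=3.
  j=9: rhs holds but lhs fails at k=3.
  j=10: rhs holds but lhs fails at k=3.
No witness within the range → none.

none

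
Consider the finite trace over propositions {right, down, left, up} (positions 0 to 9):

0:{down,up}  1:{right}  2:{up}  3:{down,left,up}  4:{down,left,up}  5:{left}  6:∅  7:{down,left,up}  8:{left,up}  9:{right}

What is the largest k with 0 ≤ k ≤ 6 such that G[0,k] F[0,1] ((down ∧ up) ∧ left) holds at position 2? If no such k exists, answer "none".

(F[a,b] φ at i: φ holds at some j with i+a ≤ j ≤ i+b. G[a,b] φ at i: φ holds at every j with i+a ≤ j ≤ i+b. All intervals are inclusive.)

F[0,1] ((down ∧ up) ∧ left) must hold from j=2 onward; find where it first fails.
  j=2: holds
  j=3: holds
  j=4: holds
  j=5: fails
Holds on [2,4], so largest k = 2.

2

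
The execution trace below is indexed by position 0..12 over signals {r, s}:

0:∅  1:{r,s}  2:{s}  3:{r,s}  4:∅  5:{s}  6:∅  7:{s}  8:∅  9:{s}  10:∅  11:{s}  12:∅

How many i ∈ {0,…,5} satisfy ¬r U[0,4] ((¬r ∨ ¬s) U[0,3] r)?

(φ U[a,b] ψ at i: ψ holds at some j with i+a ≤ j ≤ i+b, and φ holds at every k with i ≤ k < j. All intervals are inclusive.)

4

Evaluate at each i in [0,5]:
  i=0: ✓ (rhs at j=0)
  i=1: ✓ (rhs at j=1)
  i=2: ✓ (rhs at j=2)
  i=3: ✓ (rhs at j=3)
  i=4: ✗ (no rhs in [4,8])
  i=5: ✗ (no rhs in [5,9])
Positions where it holds: {0, 1, 2, 3} → 4.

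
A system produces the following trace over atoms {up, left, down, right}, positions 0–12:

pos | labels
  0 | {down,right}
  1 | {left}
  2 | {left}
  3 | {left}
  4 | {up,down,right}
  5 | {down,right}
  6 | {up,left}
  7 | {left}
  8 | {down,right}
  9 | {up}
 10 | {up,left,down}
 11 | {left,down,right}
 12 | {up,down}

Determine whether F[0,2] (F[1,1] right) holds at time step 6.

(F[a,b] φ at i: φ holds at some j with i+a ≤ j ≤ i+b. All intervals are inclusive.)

Check F[1,1] right at each j in [6,8]:
  j=6: fails (none in [7,7])
  j=7: holds (witness at 8)
  j=8: fails (none in [9,9])
Found at j=7 → formula holds.

Yes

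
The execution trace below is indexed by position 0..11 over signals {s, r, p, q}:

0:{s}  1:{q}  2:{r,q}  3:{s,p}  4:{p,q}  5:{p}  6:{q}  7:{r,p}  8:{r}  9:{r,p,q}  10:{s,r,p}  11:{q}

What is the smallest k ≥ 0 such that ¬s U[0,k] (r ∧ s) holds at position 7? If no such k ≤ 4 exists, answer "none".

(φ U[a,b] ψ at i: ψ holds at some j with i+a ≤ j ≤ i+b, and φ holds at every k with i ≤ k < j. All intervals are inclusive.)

3

Need earliest j ≥ 7 with (r ∧ s), and ¬s at every k in [7,j-1].
  j=7: rhs fails.
  j=8: rhs fails.
  j=9: rhs fails.
  j=10: rhs holds; lhs holds on [7,9]. k = 3.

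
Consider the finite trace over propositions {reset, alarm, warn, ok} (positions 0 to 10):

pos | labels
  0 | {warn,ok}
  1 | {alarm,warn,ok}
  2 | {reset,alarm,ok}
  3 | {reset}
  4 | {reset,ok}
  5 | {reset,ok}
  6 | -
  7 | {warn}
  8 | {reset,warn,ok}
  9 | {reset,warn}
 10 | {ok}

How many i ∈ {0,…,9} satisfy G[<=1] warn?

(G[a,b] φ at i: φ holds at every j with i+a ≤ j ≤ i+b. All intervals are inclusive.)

Evaluate at each i in [0,9]:
  i=0: ✓ (all of [0,1])
  i=1: ✗ (fails at j=2)
  i=2: ✗ (fails at j=2)
  i=3: ✗ (fails at j=3)
  i=4: ✗ (fails at j=4)
  i=5: ✗ (fails at j=5)
  i=6: ✗ (fails at j=6)
  i=7: ✓ (all of [7,8])
  i=8: ✓ (all of [8,9])
  i=9: ✗ (fails at j=10)
Positions where it holds: {0, 7, 8} → 3.

3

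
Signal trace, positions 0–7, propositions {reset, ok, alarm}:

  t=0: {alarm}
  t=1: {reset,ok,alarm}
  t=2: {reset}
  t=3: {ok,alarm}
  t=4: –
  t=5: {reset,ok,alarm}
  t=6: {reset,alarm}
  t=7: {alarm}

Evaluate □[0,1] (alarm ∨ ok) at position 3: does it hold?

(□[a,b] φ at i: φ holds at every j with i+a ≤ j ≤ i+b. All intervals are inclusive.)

Check (alarm ∨ ok) at every j in [3,4]:
  j=3: true
  j=4: false
Fails at j=4 → formula fails.

No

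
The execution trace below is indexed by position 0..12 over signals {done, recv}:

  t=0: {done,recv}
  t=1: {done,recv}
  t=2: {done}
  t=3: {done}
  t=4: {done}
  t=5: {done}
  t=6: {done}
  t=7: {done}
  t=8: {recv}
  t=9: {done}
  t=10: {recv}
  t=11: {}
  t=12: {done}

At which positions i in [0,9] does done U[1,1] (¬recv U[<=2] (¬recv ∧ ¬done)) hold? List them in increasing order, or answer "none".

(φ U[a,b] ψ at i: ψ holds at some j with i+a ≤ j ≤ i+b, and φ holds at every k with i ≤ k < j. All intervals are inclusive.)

none

Evaluate at each i in [0,9]:
  i=0: ✗ (no rhs in [1,1])
  i=1: ✗ (no rhs in [2,2])
  i=2: ✗ (no rhs in [3,3])
  i=3: ✗ (no rhs in [4,4])
  i=4: ✗ (no rhs in [5,5])
  i=5: ✗ (no rhs in [6,6])
  i=6: ✗ (no rhs in [7,7])
  i=7: ✗ (no rhs in [8,8])
  i=8: ✗ (no rhs in [9,9])
  i=9: ✗ (no rhs in [10,10])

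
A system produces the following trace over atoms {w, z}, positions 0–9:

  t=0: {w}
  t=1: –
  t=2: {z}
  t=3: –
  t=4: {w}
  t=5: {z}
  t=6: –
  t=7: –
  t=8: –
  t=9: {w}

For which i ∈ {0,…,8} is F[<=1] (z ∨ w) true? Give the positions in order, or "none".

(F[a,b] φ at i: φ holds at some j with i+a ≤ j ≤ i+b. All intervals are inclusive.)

0, 1, 2, 3, 4, 5, 8

Evaluate at each i in [0,8]:
  i=0: ✓ (witness j=0)
  i=1: ✓ (witness j=2)
  i=2: ✓ (witness j=2)
  i=3: ✓ (witness j=4)
  i=4: ✓ (witness j=4)
  i=5: ✓ (witness j=5)
  i=6: ✗ (none in [6,7])
  i=7: ✗ (none in [7,8])
  i=8: ✓ (witness j=9)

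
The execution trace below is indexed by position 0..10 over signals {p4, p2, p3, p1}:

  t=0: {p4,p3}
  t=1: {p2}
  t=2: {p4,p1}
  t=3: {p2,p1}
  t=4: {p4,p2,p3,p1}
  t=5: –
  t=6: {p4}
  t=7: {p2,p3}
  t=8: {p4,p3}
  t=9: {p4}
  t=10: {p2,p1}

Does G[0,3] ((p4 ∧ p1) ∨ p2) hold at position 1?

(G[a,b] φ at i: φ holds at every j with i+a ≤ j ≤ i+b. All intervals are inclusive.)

Check ((p4 ∧ p1) ∨ p2) at every j in [1,4]:
  j=1: true
  j=2: true
  j=3: true
  j=4: true
All positions satisfy it → formula holds.

True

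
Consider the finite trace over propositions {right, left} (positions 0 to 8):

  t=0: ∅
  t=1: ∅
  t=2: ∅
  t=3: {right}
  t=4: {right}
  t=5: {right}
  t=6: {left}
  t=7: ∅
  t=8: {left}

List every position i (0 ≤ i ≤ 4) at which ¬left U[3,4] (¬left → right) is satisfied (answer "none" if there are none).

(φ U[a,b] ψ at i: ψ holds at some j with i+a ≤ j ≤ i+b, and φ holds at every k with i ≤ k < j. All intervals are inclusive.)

Evaluate at each i in [0,4]:
  i=0: ✓ (rhs at j=3; lhs holds on [0,2])
  i=1: ✓ (rhs at j=4; lhs holds on [1,3])
  i=2: ✓ (rhs at j=5; lhs holds on [2,4])
  i=3: ✓ (rhs at j=6; lhs holds on [3,5])
  i=4: ✗ (lhs fails at k=6 before rhs at j=8)

0, 1, 2, 3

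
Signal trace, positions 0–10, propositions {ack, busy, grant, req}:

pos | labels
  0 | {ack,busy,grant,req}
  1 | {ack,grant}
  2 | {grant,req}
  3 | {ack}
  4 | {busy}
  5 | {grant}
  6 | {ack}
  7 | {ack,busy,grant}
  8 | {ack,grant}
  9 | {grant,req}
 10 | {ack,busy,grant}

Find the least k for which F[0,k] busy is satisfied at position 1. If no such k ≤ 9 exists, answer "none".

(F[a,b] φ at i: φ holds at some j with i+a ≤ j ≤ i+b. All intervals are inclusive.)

3

Scan j = 1,2,… for busy:
  j=1: fails
  j=2: fails
  j=3: fails
  j=4: holds
First hit at j=4, so smallest k = 4-1 = 3.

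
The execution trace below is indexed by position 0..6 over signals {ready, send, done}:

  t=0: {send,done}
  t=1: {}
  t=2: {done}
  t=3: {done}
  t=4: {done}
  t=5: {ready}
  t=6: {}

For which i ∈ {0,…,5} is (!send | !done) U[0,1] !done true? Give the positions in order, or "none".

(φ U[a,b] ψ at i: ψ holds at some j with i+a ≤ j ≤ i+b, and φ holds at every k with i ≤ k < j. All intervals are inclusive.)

Evaluate at each i in [0,5]:
  i=0: ✗ (lhs fails at k=0 before rhs at j=1)
  i=1: ✓ (rhs at j=1)
  i=2: ✗ (no rhs in [2,3])
  i=3: ✗ (no rhs in [3,4])
  i=4: ✓ (rhs at j=5; lhs holds on [4,4])
  i=5: ✓ (rhs at j=5)

1, 4, 5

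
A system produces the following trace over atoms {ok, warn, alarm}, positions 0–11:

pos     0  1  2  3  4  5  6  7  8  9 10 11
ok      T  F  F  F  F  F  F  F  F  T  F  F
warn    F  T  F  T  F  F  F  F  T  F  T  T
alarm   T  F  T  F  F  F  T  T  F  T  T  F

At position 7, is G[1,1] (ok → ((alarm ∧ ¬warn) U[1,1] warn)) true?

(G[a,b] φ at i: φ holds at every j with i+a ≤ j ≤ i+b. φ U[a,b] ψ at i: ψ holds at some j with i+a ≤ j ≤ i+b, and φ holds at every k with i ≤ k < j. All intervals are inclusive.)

Check (ok → ((alarm ∧ ¬warn) U[1,1] warn)) at every j in [8,8]:
  j=8: antecedent false → ✓
All positions satisfy it → formula holds.

Yes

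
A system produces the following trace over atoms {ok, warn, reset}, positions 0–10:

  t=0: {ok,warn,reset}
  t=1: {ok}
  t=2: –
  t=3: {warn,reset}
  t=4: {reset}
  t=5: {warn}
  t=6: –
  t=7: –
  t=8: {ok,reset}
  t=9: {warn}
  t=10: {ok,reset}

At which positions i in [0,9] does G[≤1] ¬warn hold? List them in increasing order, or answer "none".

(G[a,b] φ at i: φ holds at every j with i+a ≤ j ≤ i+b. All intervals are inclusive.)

1, 6, 7

Evaluate at each i in [0,9]:
  i=0: ✗ (fails at j=0)
  i=1: ✓ (all of [1,2])
  i=2: ✗ (fails at j=3)
  i=3: ✗ (fails at j=3)
  i=4: ✗ (fails at j=5)
  i=5: ✗ (fails at j=5)
  i=6: ✓ (all of [6,7])
  i=7: ✓ (all of [7,8])
  i=8: ✗ (fails at j=9)
  i=9: ✗ (fails at j=9)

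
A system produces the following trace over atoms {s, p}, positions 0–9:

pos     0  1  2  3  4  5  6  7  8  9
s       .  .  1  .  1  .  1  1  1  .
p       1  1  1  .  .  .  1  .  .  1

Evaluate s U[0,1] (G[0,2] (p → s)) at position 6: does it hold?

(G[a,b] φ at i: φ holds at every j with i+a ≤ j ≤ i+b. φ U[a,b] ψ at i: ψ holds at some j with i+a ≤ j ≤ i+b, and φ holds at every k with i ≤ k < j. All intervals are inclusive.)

Yes

Need some j in [6,7] with G[0,2] (p → s), and s at every k in [6,j-1].
  j=6: G[0,2] (p → s) holds; no prefix to check → satisfied.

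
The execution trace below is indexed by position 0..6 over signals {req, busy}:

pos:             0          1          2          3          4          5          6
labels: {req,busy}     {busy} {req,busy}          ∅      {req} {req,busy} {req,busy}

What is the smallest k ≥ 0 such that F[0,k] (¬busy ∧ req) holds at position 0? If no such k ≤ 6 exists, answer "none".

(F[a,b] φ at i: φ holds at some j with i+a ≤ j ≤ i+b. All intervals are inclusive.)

Scan j = 0,1,… for (¬busy ∧ req):
  j=0: fails
  j=1: fails
  j=2: fails
  j=3: fails
  j=4: holds
First hit at j=4, so smallest k = 4-0 = 4.

4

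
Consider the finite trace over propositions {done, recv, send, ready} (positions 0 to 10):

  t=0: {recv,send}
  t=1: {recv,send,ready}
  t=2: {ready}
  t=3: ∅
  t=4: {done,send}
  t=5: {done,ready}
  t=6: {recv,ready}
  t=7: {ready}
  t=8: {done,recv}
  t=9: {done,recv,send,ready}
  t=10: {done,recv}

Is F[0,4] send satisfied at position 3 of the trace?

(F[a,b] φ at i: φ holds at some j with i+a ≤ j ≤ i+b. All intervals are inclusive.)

Holds

Check send at each j in [3,7]:
  j=3: false
  j=4: true
  j=5: false
  j=6: false
  j=7: false
Found at j=4 → formula holds.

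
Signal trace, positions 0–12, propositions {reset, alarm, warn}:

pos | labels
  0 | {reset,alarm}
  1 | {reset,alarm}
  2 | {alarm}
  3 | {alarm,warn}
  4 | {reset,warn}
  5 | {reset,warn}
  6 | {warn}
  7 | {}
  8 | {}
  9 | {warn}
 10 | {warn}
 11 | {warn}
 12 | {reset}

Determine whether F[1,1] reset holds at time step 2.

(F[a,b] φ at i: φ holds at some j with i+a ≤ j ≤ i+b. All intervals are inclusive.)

Check reset at each j in [3,3]:
  j=3: false
No position in the window satisfies it → formula fails.

Does not hold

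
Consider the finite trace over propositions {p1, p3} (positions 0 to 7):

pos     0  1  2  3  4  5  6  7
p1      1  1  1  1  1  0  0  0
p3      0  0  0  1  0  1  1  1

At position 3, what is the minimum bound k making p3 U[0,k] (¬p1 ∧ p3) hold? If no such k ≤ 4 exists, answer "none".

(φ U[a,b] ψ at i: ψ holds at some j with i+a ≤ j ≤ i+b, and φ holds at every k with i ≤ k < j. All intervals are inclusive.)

Need earliest j ≥ 3 with (¬p1 ∧ p3), and p3 at every k in [3,j-1].
  j=3: rhs fails.
  j=4: rhs fails.
  j=5: rhs holds but lhs fails at k=4.
  j=6: rhs holds but lhs fails at k=4.
  j=7: rhs holds but lhs fails at k=4.
No witness within the range → none.

none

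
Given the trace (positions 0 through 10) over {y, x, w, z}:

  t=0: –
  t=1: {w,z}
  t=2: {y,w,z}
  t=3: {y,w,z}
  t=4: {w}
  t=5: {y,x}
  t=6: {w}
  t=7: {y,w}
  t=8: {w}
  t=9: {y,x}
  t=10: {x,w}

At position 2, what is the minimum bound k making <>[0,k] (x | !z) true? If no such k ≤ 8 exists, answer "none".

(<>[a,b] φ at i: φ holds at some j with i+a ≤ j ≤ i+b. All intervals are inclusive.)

2

Scan j = 2,3,… for (x | !z):
  j=2: fails
  j=3: fails
  j=4: holds
First hit at j=4, so smallest k = 4-2 = 2.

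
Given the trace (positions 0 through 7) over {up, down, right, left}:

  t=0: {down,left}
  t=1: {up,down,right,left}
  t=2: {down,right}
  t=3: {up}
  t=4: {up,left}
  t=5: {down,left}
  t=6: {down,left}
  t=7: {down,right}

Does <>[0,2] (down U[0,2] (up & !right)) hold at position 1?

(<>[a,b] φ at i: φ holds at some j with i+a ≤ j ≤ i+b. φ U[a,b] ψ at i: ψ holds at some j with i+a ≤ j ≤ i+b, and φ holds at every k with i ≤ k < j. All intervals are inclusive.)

True

Check (down U[0,2] (up & !right)) at each j in [1,3]:
  j=1: holds
  j=2: holds
  j=3: holds
Found at j=1 → formula holds.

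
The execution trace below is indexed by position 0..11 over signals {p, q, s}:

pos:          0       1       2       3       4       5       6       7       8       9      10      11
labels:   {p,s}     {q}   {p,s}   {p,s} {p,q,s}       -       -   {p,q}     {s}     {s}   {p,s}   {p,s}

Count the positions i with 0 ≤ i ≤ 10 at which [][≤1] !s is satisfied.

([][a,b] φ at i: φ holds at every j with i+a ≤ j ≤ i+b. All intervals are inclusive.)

2

Evaluate at each i in [0,10]:
  i=0: ✗ (fails at j=0)
  i=1: ✗ (fails at j=2)
  i=2: ✗ (fails at j=2)
  i=3: ✗ (fails at j=3)
  i=4: ✗ (fails at j=4)
  i=5: ✓ (all of [5,6])
  i=6: ✓ (all of [6,7])
  i=7: ✗ (fails at j=8)
  i=8: ✗ (fails at j=8)
  i=9: ✗ (fails at j=9)
  i=10: ✗ (fails at j=10)
Positions where it holds: {5, 6} → 2.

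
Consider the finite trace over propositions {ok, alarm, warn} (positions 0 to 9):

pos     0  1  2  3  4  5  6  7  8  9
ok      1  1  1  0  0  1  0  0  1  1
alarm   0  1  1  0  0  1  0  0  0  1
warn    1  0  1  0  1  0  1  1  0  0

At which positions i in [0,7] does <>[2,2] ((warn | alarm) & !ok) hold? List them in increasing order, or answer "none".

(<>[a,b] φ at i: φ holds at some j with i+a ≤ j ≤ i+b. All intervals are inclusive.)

Evaluate at each i in [0,7]:
  i=0: ✗ (none in [2,2])
  i=1: ✗ (none in [3,3])
  i=2: ✓ (witness j=4)
  i=3: ✗ (none in [5,5])
  i=4: ✓ (witness j=6)
  i=5: ✓ (witness j=7)
  i=6: ✗ (none in [8,8])
  i=7: ✗ (none in [9,9])

2, 4, 5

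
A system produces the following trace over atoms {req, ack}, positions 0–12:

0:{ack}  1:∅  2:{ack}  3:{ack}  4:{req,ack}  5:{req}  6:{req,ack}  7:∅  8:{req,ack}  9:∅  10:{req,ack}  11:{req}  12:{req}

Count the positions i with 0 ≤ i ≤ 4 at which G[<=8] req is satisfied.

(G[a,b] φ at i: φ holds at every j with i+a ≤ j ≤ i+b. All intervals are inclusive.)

0

Evaluate at each i in [0,4]:
  i=0: ✗ (fails at j=0)
  i=1: ✗ (fails at j=1)
  i=2: ✗ (fails at j=2)
  i=3: ✗ (fails at j=3)
  i=4: ✗ (fails at j=7)
Positions where it holds: {} → 0.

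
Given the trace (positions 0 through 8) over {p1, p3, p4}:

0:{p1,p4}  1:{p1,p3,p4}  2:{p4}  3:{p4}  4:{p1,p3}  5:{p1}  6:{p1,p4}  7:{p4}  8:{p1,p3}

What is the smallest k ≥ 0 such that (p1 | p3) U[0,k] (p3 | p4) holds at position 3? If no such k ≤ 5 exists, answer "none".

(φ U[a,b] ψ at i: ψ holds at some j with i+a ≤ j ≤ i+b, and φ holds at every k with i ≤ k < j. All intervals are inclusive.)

Need earliest j ≥ 3 with (p3 | p4), and (p1 | p3) at every k in [3,j-1].
  j=3: rhs holds (empty prefix). k = 0.

0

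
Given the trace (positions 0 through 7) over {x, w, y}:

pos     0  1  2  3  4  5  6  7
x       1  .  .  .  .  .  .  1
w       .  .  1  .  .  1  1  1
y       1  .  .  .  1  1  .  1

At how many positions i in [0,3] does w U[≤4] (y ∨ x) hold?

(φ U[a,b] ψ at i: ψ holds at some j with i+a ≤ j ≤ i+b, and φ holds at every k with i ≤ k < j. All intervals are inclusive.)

Evaluate at each i in [0,3]:
  i=0: ✓ (rhs at j=0)
  i=1: ✗ (lhs fails at k=1 before rhs at j=4)
  i=2: ✗ (lhs fails at k=3 before rhs at j=4)
  i=3: ✗ (lhs fails at k=3 before rhs at j=4)
Positions where it holds: {0} → 1.

1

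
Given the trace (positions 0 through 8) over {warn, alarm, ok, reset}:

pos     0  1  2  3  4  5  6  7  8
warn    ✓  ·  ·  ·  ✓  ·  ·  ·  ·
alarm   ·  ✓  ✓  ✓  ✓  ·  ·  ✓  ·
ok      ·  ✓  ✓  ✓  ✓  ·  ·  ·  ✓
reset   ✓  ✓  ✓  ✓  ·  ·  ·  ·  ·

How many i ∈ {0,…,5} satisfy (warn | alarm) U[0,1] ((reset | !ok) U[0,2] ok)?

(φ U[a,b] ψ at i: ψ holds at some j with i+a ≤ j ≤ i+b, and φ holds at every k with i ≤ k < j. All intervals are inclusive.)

Evaluate at each i in [0,5]:
  i=0: ✓ (rhs at j=0)
  i=1: ✓ (rhs at j=1)
  i=2: ✓ (rhs at j=2)
  i=3: ✓ (rhs at j=3)
  i=4: ✓ (rhs at j=4)
  i=5: ✗ (lhs fails at k=5 before rhs at j=6)
Positions where it holds: {0, 1, 2, 3, 4} → 5.

5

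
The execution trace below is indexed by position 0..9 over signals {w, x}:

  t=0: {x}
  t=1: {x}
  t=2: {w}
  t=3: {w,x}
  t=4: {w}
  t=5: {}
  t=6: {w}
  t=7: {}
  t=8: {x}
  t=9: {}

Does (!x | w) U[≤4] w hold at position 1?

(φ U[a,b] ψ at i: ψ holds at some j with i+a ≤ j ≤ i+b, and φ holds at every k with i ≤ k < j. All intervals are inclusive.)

False

Need some j in [1,5] with w, and (!x | w) at every k in [1,j-1].
  j=1: w false.
  j=2: w holds, but (!x | w) fails at k=1 → not this j.
  j=3: w holds, but (!x | w) fails at k=1 → not this j.
  j=4: w holds, but (!x | w) fails at k=1 → not this j.
  j=5: w false.
No j in the window works → until fails.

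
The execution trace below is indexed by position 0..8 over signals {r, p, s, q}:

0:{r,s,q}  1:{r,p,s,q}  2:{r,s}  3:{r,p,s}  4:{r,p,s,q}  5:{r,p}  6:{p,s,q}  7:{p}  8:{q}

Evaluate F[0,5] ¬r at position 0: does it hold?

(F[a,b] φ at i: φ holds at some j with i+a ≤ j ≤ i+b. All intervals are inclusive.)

Check ¬r at each j in [0,5]:
  j=0: false
  j=1: false
  j=2: false
  j=3: false
  j=4: false
  j=5: false
No position in the window satisfies it → formula fails.

No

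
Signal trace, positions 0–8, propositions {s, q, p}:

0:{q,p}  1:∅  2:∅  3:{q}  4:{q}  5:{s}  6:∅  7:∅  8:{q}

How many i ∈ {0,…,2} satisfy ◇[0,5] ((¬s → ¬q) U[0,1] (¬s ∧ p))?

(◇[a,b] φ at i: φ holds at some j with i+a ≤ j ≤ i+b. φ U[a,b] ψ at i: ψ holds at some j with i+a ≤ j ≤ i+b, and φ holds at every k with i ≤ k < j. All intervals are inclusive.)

Evaluate at each i in [0,2]:
  i=0: ✓ (witness j=0)
  i=1: ✗ (none in [1,6])
  i=2: ✗ (none in [2,7])
Positions where it holds: {0} → 1.

1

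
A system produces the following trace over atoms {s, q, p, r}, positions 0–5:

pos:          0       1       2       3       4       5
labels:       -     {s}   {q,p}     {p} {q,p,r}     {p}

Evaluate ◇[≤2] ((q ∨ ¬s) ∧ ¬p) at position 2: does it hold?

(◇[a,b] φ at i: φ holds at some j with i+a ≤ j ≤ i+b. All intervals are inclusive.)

False

Check ((q ∨ ¬s) ∧ ¬p) at each j in [2,4]:
  j=2: false
  j=3: false
  j=4: false
No position in the window satisfies it → formula fails.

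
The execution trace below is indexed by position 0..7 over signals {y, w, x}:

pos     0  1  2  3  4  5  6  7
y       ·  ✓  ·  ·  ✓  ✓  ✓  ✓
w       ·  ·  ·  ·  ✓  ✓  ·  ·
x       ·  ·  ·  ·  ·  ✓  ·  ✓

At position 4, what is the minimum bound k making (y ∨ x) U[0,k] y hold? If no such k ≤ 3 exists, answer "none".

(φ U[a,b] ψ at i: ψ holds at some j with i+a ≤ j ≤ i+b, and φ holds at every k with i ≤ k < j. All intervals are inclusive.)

0

Need earliest j ≥ 4 with y, and (y ∨ x) at every k in [4,j-1].
  j=4: rhs holds (empty prefix). k = 0.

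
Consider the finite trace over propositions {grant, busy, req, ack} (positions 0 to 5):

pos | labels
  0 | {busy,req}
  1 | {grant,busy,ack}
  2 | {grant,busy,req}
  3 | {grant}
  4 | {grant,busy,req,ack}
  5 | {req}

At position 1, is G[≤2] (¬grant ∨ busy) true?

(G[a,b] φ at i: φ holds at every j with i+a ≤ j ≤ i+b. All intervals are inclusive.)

Does not hold

Check (¬grant ∨ busy) at every j in [1,3]:
  j=1: true
  j=2: true
  j=3: false
Fails at j=3 → formula fails.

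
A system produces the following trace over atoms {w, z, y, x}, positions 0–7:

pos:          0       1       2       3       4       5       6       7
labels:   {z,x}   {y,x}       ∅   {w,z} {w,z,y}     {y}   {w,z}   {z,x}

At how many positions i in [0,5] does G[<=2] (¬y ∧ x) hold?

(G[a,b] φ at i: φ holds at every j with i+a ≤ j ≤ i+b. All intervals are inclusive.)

Evaluate at each i in [0,5]:
  i=0: ✗ (fails at j=1)
  i=1: ✗ (fails at j=1)
  i=2: ✗ (fails at j=2)
  i=3: ✗ (fails at j=3)
  i=4: ✗ (fails at j=4)
  i=5: ✗ (fails at j=5)
Positions where it holds: {} → 0.

0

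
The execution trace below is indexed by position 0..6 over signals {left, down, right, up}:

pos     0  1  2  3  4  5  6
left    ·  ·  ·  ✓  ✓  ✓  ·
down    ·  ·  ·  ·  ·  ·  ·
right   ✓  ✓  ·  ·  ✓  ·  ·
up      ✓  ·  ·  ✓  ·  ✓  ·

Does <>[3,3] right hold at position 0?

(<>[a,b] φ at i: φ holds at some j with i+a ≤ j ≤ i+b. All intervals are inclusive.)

No

Check right at each j in [3,3]:
  j=3: false
No position in the window satisfies it → formula fails.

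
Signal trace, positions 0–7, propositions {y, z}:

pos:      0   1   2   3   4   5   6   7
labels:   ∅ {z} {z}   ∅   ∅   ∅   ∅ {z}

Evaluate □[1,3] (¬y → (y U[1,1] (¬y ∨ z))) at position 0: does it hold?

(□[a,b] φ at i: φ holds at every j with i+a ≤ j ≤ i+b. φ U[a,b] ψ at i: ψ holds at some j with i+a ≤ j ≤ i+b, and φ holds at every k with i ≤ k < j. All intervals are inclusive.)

Check (¬y → (y U[1,1] (¬y ∨ z))) at every j in [1,3]:
  j=1: antecedent true; consequent fails → ✗
  j=2: antecedent true; consequent fails → ✗
  j=3: antecedent true; consequent fails → ✗
Fails at j=1 → formula fails.

Does not hold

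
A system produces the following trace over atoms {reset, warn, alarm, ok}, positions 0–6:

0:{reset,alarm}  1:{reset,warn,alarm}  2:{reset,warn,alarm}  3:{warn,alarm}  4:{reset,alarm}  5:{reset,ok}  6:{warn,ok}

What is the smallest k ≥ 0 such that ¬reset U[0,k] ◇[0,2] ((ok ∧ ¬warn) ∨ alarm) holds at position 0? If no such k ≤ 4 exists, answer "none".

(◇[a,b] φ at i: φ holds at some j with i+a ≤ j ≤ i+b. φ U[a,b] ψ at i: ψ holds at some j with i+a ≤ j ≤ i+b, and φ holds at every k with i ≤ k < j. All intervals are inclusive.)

0

Need earliest j ≥ 0 with ◇[0,2] ((ok ∧ ¬warn) ∨ alarm), and ¬reset at every k in [0,j-1].
  j=0: rhs holds (empty prefix). k = 0.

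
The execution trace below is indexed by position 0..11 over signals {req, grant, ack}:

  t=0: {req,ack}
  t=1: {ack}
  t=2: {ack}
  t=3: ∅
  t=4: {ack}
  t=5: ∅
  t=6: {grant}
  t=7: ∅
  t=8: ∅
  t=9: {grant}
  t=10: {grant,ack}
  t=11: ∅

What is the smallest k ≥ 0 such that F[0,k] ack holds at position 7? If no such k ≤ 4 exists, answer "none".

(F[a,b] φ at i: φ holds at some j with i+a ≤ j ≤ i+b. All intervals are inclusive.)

Scan j = 7,8,… for ack:
  j=7: fails
  j=8: fails
  j=9: fails
  j=10: holds
First hit at j=10, so smallest k = 10-7 = 3.

3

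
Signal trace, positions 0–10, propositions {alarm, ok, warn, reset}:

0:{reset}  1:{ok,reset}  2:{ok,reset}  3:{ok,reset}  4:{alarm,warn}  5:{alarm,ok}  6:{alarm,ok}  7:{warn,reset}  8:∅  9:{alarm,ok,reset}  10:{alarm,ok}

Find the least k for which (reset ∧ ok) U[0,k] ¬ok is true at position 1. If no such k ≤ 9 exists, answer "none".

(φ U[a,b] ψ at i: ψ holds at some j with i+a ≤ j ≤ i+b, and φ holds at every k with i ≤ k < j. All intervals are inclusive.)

3

Need earliest j ≥ 1 with ¬ok, and (reset ∧ ok) at every k in [1,j-1].
  j=1: rhs fails.
  j=2: rhs fails.
  j=3: rhs fails.
  j=4: rhs holds; lhs holds on [1,3]. k = 3.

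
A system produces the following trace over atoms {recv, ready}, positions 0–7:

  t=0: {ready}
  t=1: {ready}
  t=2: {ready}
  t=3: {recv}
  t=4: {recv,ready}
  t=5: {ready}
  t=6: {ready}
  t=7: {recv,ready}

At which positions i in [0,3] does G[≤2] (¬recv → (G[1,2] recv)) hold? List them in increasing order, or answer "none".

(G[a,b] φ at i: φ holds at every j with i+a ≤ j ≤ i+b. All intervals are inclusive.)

Evaluate at each i in [0,3]:
  i=0: ✗ (fails at j=0)
  i=1: ✗ (fails at j=1)
  i=2: ✓ (all of [2,4])
  i=3: ✗ (fails at j=5)

2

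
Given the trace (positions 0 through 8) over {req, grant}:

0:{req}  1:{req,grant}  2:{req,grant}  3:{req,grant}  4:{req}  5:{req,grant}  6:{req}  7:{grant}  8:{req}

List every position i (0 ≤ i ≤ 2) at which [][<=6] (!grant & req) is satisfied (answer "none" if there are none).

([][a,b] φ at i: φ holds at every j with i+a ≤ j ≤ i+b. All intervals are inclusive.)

none

Evaluate at each i in [0,2]:
  i=0: ✗ (fails at j=1)
  i=1: ✗ (fails at j=1)
  i=2: ✗ (fails at j=2)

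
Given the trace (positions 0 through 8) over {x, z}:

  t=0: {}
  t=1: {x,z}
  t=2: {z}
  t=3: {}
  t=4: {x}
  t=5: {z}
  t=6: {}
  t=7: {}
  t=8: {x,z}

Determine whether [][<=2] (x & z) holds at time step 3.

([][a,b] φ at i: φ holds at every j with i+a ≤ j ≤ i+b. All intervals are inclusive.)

Check (x & z) at every j in [3,5]:
  j=3: false
  j=4: false
  j=5: false
Fails at j=3 → formula fails.

No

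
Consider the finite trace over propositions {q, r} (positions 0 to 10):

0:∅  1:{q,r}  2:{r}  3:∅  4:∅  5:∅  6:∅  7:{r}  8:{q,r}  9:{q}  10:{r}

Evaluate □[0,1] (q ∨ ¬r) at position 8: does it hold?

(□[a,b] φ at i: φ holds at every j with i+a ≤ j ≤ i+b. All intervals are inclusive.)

Holds

Check (q ∨ ¬r) at every j in [8,9]:
  j=8: true
  j=9: true
All positions satisfy it → formula holds.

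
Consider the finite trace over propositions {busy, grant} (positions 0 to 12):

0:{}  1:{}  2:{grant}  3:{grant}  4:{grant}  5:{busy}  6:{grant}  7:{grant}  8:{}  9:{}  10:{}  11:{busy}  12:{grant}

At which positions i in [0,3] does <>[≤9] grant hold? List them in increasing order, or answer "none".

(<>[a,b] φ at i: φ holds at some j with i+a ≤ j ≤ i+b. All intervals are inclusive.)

Evaluate at each i in [0,3]:
  i=0: ✓ (witness j=2)
  i=1: ✓ (witness j=2)
  i=2: ✓ (witness j=2)
  i=3: ✓ (witness j=3)

0, 1, 2, 3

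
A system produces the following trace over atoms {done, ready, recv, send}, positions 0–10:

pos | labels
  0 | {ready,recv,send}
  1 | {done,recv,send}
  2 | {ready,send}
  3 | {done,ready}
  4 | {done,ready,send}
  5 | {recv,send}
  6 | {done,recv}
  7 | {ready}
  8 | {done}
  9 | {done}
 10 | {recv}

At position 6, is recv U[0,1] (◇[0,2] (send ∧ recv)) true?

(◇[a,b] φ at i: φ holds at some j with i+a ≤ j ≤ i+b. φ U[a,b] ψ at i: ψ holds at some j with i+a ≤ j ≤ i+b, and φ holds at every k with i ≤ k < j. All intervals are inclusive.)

Need some j in [6,7] with ◇[0,2] (send ∧ recv), and recv at every k in [6,j-1].
  j=6: ◇[0,2] (send ∧ recv) — fails (none in [6,8]).
  j=7: ◇[0,2] (send ∧ recv) — fails (none in [7,9]).
No j in the window works → until fails.

Does not hold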